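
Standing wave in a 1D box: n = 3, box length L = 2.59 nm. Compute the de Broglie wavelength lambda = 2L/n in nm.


lambda = 2L / n
= 2 * 2.59 / 3
= 5.18 / 3
= 1.7267 nm

1.7267


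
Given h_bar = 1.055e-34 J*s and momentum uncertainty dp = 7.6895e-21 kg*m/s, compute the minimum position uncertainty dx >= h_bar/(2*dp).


dx = h_bar / (2 * dp)
= 1.055e-34 / (2 * 7.6895e-21)
= 1.055e-34 / 1.5379e-20
= 6.8600e-15 m

6.8600e-15


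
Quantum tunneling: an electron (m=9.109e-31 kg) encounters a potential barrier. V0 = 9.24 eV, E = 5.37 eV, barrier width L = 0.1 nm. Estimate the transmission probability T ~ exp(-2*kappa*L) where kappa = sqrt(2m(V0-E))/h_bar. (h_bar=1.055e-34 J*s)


V0 - E = 3.87 eV = 6.1997e-19 J
kappa = sqrt(2 * m * (V0-E)) / h_bar
= sqrt(2 * 9.109e-31 * 6.1997e-19) / 1.055e-34
= 1.0074e+10 /m
2*kappa*L = 2 * 1.0074e+10 * 0.1e-9
= 2.0147
T = exp(-2.0147) = 1.333578e-01

1.333578e-01


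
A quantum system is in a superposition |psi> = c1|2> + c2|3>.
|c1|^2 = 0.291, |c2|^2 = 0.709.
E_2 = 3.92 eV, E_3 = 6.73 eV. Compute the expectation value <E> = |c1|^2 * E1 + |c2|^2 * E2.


<E> = |c1|^2 * E1 + |c2|^2 * E2
= 0.291 * 3.92 + 0.709 * 6.73
= 1.1407 + 4.7716
= 5.9123 eV

5.9123


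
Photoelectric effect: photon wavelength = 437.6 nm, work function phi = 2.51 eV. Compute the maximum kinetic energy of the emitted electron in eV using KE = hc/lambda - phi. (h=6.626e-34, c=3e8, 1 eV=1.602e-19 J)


E_photon = hc / lambda
= (6.626e-34)(3e8) / (437.6e-9)
= 4.5425e-19 J
= 2.8355 eV
KE = E_photon - phi
= 2.8355 - 2.51
= 0.3255 eV

0.3255


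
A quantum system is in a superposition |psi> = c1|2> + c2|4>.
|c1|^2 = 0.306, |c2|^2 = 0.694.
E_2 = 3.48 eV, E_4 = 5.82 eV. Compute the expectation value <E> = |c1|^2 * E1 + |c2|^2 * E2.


<E> = |c1|^2 * E1 + |c2|^2 * E2
= 0.306 * 3.48 + 0.694 * 5.82
= 1.0649 + 4.0391
= 5.104 eV

5.104


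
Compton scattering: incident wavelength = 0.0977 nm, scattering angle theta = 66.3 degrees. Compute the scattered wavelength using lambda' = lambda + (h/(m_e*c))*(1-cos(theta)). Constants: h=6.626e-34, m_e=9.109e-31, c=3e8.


Compton wavelength: h/(m_e*c) = 2.4247e-12 m
d_lambda = 2.4247e-12 * (1 - cos(66.3 deg))
= 2.4247e-12 * 0.598052
= 1.4501e-12 m = 0.00145 nm
lambda' = 0.0977 + 0.00145
= 0.09915 nm

0.09915


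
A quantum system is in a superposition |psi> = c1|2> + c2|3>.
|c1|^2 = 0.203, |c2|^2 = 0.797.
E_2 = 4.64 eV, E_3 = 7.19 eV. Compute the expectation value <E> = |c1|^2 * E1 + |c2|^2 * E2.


<E> = |c1|^2 * E1 + |c2|^2 * E2
= 0.203 * 4.64 + 0.797 * 7.19
= 0.9419 + 5.7304
= 6.6724 eV

6.6724


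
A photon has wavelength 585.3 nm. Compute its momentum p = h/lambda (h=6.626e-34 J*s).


p = h / lambda
= 6.626e-34 / (585.3e-9)
= 6.626e-34 / 5.8530e-07
= 1.1321e-27 kg*m/s

1.1321e-27


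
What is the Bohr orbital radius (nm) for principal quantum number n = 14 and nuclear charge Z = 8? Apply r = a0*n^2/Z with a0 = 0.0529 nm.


r = a0 * n^2 / Z
= 0.0529 * 14^2 / 8
= 0.0529 * 196 / 8
= 1.2961 nm

1.2961


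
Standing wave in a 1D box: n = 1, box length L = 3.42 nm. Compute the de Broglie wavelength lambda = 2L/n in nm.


lambda = 2L / n
= 2 * 3.42 / 1
= 6.84 / 1
= 6.84 nm

6.84


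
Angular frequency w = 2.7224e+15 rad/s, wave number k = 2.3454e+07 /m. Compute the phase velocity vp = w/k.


vp = w / k
= 2.7224e+15 / 2.3454e+07
= 1.1607e+08 m/s

1.1607e+08


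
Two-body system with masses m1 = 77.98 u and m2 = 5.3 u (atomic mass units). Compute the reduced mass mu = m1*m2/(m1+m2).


mu = m1 * m2 / (m1 + m2)
= 77.98 * 5.3 / (77.98 + 5.3)
= 413.294 / 83.28
= 4.9627 u

4.9627


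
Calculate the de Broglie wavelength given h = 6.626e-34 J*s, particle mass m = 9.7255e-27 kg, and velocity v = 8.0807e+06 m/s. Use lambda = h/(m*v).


lambda = h / (m * v)
= 6.626e-34 / (9.7255e-27 * 8.0807e+06)
= 6.626e-34 / 7.8589e-20
= 8.4312e-15 m

8.4312e-15


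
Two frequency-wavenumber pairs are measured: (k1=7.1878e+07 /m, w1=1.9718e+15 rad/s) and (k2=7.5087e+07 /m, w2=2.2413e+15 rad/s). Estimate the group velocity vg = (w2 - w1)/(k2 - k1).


vg = (w2 - w1) / (k2 - k1)
= (2.2413e+15 - 1.9718e+15) / (7.5087e+07 - 7.1878e+07)
= 2.6950e+14 / 3.2090e+06
= 8.3983e+07 m/s

8.3983e+07


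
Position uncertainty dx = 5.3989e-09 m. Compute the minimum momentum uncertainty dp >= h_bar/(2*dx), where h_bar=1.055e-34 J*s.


dp = h_bar / (2 * dx)
= 1.055e-34 / (2 * 5.3989e-09)
= 1.055e-34 / 1.0798e-08
= 9.7705e-27 kg*m/s

9.7705e-27


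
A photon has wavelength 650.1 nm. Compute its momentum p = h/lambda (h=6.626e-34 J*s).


p = h / lambda
= 6.626e-34 / (650.1e-9)
= 6.626e-34 / 6.5010e-07
= 1.0192e-27 kg*m/s

1.0192e-27


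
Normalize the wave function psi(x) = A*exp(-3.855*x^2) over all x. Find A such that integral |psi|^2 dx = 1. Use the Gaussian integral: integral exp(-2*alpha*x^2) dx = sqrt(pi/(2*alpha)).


integral |psi|^2 dx = A^2 * sqrt(pi/(2*alpha)) = 1
A^2 = sqrt(2*alpha/pi)
= sqrt(2 * 3.855 / pi)
= 1.566579
A = sqrt(1.566579)
= 1.2516

1.2516


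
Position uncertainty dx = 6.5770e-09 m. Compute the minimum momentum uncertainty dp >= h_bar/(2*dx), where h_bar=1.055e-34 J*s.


dp = h_bar / (2 * dx)
= 1.055e-34 / (2 * 6.5770e-09)
= 1.055e-34 / 1.3154e-08
= 8.0204e-27 kg*m/s

8.0204e-27


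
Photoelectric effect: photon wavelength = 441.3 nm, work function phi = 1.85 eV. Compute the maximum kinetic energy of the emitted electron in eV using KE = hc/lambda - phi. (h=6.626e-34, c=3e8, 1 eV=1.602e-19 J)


E_photon = hc / lambda
= (6.626e-34)(3e8) / (441.3e-9)
= 4.5044e-19 J
= 2.8117 eV
KE = E_photon - phi
= 2.8117 - 1.85
= 0.9617 eV

0.9617


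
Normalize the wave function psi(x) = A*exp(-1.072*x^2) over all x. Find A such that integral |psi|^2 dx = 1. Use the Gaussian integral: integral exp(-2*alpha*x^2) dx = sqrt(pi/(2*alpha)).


integral |psi|^2 dx = A^2 * sqrt(pi/(2*alpha)) = 1
A^2 = sqrt(2*alpha/pi)
= sqrt(2 * 1.072 / pi)
= 0.826109
A = sqrt(0.826109)
= 0.9089

0.9089


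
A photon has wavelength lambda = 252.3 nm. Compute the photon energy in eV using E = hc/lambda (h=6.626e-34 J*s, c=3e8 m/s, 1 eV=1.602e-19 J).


E = hc / lambda
= (6.626e-34)(3e8) / (252.3e-9)
= 1.9878e-25 / 2.5230e-07
= 7.8787e-19 J
Converting to eV: 7.8787e-19 / 1.602e-19
= 4.918 eV

4.918


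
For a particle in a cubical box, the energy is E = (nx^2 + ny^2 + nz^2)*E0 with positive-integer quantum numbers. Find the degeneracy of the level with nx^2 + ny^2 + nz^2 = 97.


Enumerate all (nx, ny, nz) with nx^2 + ny^2 + nz^2 = 97:
(5,6,6)
(6,5,6)
(6,6,5)
Total degeneracy = 3

3


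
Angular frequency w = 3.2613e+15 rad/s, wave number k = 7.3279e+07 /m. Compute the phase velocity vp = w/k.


vp = w / k
= 3.2613e+15 / 7.3279e+07
= 4.4505e+07 m/s

4.4505e+07


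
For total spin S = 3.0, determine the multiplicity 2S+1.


Spin multiplicity = 2S + 1
= 2 * 3.0 + 1
= 6.0 + 1
= 7

7


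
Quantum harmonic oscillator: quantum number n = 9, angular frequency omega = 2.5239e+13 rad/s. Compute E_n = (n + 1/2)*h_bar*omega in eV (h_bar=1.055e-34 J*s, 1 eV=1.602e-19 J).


E = (n + 1/2) * h_bar * omega
= (9 + 0.5) * 1.055e-34 * 2.5239e+13
= 9.5 * 2.6627e-21
= 2.5296e-20 J
= 0.1579 eV

0.1579


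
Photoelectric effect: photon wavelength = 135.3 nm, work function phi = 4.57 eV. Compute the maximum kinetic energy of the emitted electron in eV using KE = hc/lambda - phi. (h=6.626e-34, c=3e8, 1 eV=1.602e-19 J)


E_photon = hc / lambda
= (6.626e-34)(3e8) / (135.3e-9)
= 1.4692e-18 J
= 9.1709 eV
KE = E_photon - phi
= 9.1709 - 4.57
= 4.6009 eV

4.6009


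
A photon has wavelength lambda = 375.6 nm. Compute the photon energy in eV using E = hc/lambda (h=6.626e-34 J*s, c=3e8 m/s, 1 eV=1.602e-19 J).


E = hc / lambda
= (6.626e-34)(3e8) / (375.6e-9)
= 1.9878e-25 / 3.7560e-07
= 5.2923e-19 J
Converting to eV: 5.2923e-19 / 1.602e-19
= 3.3036 eV

3.3036


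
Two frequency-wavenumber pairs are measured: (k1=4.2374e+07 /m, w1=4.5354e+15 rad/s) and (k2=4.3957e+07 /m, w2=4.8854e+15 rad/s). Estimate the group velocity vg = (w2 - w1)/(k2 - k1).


vg = (w2 - w1) / (k2 - k1)
= (4.8854e+15 - 4.5354e+15) / (4.3957e+07 - 4.2374e+07)
= 3.5000e+14 / 1.5830e+06
= 2.2110e+08 m/s

2.2110e+08


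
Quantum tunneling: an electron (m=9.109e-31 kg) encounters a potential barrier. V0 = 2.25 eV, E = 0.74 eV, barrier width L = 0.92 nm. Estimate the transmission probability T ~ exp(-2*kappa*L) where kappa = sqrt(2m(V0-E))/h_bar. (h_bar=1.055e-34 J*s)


V0 - E = 1.51 eV = 2.4190e-19 J
kappa = sqrt(2 * m * (V0-E)) / h_bar
= sqrt(2 * 9.109e-31 * 2.4190e-19) / 1.055e-34
= 6.2924e+09 /m
2*kappa*L = 2 * 6.2924e+09 * 0.92e-9
= 11.5781
T = exp(-11.5781) = 9.369502e-06

9.369502e-06


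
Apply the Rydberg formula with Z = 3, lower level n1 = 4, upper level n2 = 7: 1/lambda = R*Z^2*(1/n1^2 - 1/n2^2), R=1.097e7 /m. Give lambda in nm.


1/lambda = R * Z^2 * (1/n1^2 - 1/n2^2)
= 1.097e7 * 3^2 * (1/4^2 - 1/7^2)
= 1.097e7 * 9 * (0.0625 - 0.020408)
= 4.1557e+06 /m
lambda = 1 / 4.1557e+06
= 240.6318 nm

240.6318


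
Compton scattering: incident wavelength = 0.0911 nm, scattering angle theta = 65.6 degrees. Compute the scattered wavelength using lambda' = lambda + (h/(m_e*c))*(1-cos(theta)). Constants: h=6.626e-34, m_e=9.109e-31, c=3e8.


Compton wavelength: h/(m_e*c) = 2.4247e-12 m
d_lambda = 2.4247e-12 * (1 - cos(65.6 deg))
= 2.4247e-12 * 0.586896
= 1.4231e-12 m = 0.001423 nm
lambda' = 0.0911 + 0.001423
= 0.092523 nm

0.092523


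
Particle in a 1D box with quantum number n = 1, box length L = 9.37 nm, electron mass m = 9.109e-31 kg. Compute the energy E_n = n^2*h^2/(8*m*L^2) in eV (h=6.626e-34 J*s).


E = n^2 * h^2 / (8 * m * L^2)
= 1^2 * (6.626e-34)^2 / (8 * 9.109e-31 * (9.37e-9)^2)
= 1 * 4.3904e-67 / (8 * 9.109e-31 * 8.7797e-17)
= 6.8622e-22 J
= 0.0043 eV

0.0043


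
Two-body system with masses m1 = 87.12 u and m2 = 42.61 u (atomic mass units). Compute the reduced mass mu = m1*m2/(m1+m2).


mu = m1 * m2 / (m1 + m2)
= 87.12 * 42.61 / (87.12 + 42.61)
= 3712.1832 / 129.73
= 28.6147 u

28.6147


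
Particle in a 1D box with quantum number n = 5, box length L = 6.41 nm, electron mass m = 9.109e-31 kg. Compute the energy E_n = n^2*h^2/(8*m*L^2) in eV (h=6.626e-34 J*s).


E = n^2 * h^2 / (8 * m * L^2)
= 5^2 * (6.626e-34)^2 / (8 * 9.109e-31 * (6.41e-9)^2)
= 25 * 4.3904e-67 / (8 * 9.109e-31 * 4.1088e-17)
= 3.6658e-20 J
= 0.2288 eV

0.2288


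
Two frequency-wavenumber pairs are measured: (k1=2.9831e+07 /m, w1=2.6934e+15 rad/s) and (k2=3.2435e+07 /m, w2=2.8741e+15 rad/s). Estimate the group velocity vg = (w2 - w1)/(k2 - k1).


vg = (w2 - w1) / (k2 - k1)
= (2.8741e+15 - 2.6934e+15) / (3.2435e+07 - 2.9831e+07)
= 1.8070e+14 / 2.6040e+06
= 6.9393e+07 m/s

6.9393e+07


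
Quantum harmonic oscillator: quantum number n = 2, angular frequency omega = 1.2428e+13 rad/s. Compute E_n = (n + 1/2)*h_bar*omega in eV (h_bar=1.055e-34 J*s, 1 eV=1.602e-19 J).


E = (n + 1/2) * h_bar * omega
= (2 + 0.5) * 1.055e-34 * 1.2428e+13
= 2.5 * 1.3112e-21
= 3.2779e-21 J
= 0.0205 eV

0.0205


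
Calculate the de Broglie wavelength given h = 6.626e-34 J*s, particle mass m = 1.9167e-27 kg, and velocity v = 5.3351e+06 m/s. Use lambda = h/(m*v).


lambda = h / (m * v)
= 6.626e-34 / (1.9167e-27 * 5.3351e+06)
= 6.626e-34 / 1.0226e-20
= 6.4797e-14 m

6.4797e-14


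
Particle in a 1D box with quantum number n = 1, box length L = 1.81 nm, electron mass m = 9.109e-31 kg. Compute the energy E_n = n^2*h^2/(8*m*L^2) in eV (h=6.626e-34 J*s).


E = n^2 * h^2 / (8 * m * L^2)
= 1^2 * (6.626e-34)^2 / (8 * 9.109e-31 * (1.81e-9)^2)
= 1 * 4.3904e-67 / (8 * 9.109e-31 * 3.2761e-18)
= 1.8390e-20 J
= 0.1148 eV

0.1148


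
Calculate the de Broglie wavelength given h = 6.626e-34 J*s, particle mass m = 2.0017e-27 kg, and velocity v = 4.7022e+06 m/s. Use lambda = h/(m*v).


lambda = h / (m * v)
= 6.626e-34 / (2.0017e-27 * 4.7022e+06)
= 6.626e-34 / 9.4124e-21
= 7.0397e-14 m

7.0397e-14


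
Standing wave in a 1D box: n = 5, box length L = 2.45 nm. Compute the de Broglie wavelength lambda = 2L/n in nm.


lambda = 2L / n
= 2 * 2.45 / 5
= 4.9 / 5
= 0.98 nm

0.98


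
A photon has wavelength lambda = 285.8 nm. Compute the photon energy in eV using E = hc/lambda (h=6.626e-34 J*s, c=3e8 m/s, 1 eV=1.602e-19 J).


E = hc / lambda
= (6.626e-34)(3e8) / (285.8e-9)
= 1.9878e-25 / 2.8580e-07
= 6.9552e-19 J
Converting to eV: 6.9552e-19 / 1.602e-19
= 4.3416 eV

4.3416


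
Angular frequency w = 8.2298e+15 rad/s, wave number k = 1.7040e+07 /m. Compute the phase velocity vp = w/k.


vp = w / k
= 8.2298e+15 / 1.7040e+07
= 4.8297e+08 m/s

4.8297e+08


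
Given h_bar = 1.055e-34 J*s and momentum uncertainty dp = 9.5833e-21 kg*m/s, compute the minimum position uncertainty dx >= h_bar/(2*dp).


dx = h_bar / (2 * dp)
= 1.055e-34 / (2 * 9.5833e-21)
= 1.055e-34 / 1.9167e-20
= 5.5044e-15 m

5.5044e-15


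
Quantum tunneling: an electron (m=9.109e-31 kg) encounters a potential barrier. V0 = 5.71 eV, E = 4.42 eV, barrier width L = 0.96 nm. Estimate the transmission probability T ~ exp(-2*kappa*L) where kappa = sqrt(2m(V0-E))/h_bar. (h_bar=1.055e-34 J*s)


V0 - E = 1.29 eV = 2.0666e-19 J
kappa = sqrt(2 * m * (V0-E)) / h_bar
= sqrt(2 * 9.109e-31 * 2.0666e-19) / 1.055e-34
= 5.8160e+09 /m
2*kappa*L = 2 * 5.8160e+09 * 0.96e-9
= 11.1667
T = exp(-11.1667) = 1.413708e-05

1.413708e-05


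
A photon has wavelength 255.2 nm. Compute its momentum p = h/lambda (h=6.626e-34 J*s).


p = h / lambda
= 6.626e-34 / (255.2e-9)
= 6.626e-34 / 2.5520e-07
= 2.5964e-27 kg*m/s

2.5964e-27


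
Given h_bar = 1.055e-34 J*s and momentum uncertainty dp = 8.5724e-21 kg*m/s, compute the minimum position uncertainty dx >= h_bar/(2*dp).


dx = h_bar / (2 * dp)
= 1.055e-34 / (2 * 8.5724e-21)
= 1.055e-34 / 1.7145e-20
= 6.1535e-15 m

6.1535e-15


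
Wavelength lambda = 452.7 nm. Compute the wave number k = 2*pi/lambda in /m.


k = 2 * pi / lambda
= 6.2832 / (452.7e-9)
= 6.2832 / 4.5270e-07
= 1.3879e+07 /m

1.3879e+07


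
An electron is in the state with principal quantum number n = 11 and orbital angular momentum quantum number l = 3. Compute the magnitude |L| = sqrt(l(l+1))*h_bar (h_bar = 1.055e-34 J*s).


L = sqrt(l*(l+1)) * h_bar
= sqrt(3 * 4) * 1.055e-34
= sqrt(12) * 1.055e-34
= 3.4641 * 1.055e-34
= 3.6546e-34 J*s

3.6546e-34


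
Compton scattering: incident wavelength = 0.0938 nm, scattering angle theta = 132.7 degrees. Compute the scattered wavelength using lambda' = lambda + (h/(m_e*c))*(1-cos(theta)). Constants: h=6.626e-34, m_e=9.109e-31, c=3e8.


Compton wavelength: h/(m_e*c) = 2.4247e-12 m
d_lambda = 2.4247e-12 * (1 - cos(132.7 deg))
= 2.4247e-12 * 1.67816
= 4.0690e-12 m = 0.004069 nm
lambda' = 0.0938 + 0.004069
= 0.097869 nm

0.097869


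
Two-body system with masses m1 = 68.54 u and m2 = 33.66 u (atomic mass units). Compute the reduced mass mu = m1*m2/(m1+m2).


mu = m1 * m2 / (m1 + m2)
= 68.54 * 33.66 / (68.54 + 33.66)
= 2307.0564 / 102.2
= 22.5739 u

22.5739


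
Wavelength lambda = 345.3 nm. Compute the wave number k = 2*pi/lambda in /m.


k = 2 * pi / lambda
= 6.2832 / (345.3e-9)
= 6.2832 / 3.4530e-07
= 1.8196e+07 /m

1.8196e+07


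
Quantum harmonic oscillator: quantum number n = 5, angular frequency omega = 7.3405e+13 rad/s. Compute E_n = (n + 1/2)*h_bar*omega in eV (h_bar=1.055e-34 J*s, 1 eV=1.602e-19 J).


E = (n + 1/2) * h_bar * omega
= (5 + 0.5) * 1.055e-34 * 7.3405e+13
= 5.5 * 7.7442e-21
= 4.2593e-20 J
= 0.2659 eV

0.2659


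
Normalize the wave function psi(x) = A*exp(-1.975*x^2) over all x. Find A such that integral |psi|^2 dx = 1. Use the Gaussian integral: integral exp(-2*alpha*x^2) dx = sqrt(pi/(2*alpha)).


integral |psi|^2 dx = A^2 * sqrt(pi/(2*alpha)) = 1
A^2 = sqrt(2*alpha/pi)
= sqrt(2 * 1.975 / pi)
= 1.121305
A = sqrt(1.121305)
= 1.0589

1.0589


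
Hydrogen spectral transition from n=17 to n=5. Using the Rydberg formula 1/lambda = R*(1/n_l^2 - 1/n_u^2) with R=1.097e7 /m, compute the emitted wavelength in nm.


1/lambda = R * (1/n_l^2 - 1/n_u^2)
= 1.097e7 * (1/5^2 - 1/17^2)
= 1.097e7 * (0.04 - 0.00346)
= 1.097e7 * 0.03654
= 4.0084e+05 /m
lambda = 1 / 4.0084e+05 = 2494.7515 nm

2494.7515


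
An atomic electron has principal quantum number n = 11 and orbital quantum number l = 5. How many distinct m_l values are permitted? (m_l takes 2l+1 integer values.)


m_l ranges from -l to +l in integer steps
So m_l goes from -5 to +5
Count = 2l + 1 = 2*5 + 1
= 11

11


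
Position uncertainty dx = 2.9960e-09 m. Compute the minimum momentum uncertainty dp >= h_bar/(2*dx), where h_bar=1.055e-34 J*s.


dp = h_bar / (2 * dx)
= 1.055e-34 / (2 * 2.9960e-09)
= 1.055e-34 / 5.9920e-09
= 1.7607e-26 kg*m/s

1.7607e-26


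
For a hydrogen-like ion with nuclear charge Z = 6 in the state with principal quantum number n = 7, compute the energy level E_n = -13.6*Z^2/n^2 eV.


E_n = -13.6 * Z^2 / n^2
= -13.6 * 6^2 / 7^2
= -13.6 * 36 / 49
= -9.9918 eV

-9.9918


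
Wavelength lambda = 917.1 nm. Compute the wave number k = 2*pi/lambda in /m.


k = 2 * pi / lambda
= 6.2832 / (917.1e-9)
= 6.2832 / 9.1710e-07
= 6.8511e+06 /m

6.8511e+06


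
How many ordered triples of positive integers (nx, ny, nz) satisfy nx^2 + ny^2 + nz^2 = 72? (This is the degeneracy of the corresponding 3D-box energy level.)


Enumerate all (nx, ny, nz) with nx^2 + ny^2 + nz^2 = 72:
(2,2,8)
(2,8,2)
(8,2,2)
Total degeneracy = 3

3


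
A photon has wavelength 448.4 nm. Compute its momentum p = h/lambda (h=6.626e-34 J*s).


p = h / lambda
= 6.626e-34 / (448.4e-9)
= 6.626e-34 / 4.4840e-07
= 1.4777e-27 kg*m/s

1.4777e-27


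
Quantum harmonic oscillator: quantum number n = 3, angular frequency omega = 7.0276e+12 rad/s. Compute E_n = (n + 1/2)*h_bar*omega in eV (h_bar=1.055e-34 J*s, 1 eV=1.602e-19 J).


E = (n + 1/2) * h_bar * omega
= (3 + 0.5) * 1.055e-34 * 7.0276e+12
= 3.5 * 7.4141e-22
= 2.5949e-21 J
= 0.0162 eV

0.0162


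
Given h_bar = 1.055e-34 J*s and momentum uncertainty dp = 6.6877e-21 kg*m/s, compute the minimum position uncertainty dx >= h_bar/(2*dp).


dx = h_bar / (2 * dp)
= 1.055e-34 / (2 * 6.6877e-21)
= 1.055e-34 / 1.3375e-20
= 7.8876e-15 m

7.8876e-15


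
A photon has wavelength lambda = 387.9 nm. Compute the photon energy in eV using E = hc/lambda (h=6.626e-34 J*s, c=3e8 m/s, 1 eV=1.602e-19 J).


E = hc / lambda
= (6.626e-34)(3e8) / (387.9e-9)
= 1.9878e-25 / 3.8790e-07
= 5.1245e-19 J
Converting to eV: 5.1245e-19 / 1.602e-19
= 3.1988 eV

3.1988


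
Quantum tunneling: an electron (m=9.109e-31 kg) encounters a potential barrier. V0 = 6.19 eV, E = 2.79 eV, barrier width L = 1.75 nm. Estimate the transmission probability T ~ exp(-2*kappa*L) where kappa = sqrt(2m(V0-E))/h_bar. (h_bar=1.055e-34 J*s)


V0 - E = 3.4 eV = 5.4468e-19 J
kappa = sqrt(2 * m * (V0-E)) / h_bar
= sqrt(2 * 9.109e-31 * 5.4468e-19) / 1.055e-34
= 9.4421e+09 /m
2*kappa*L = 2 * 9.4421e+09 * 1.75e-9
= 33.0474
T = exp(-33.0474) = 4.443426e-15

4.443426e-15


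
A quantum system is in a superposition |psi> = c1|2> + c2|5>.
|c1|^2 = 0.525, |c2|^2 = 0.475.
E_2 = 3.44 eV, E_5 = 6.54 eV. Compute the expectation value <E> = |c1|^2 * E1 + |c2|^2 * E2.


<E> = |c1|^2 * E1 + |c2|^2 * E2
= 0.525 * 3.44 + 0.475 * 6.54
= 1.806 + 3.1065
= 4.9125 eV

4.9125


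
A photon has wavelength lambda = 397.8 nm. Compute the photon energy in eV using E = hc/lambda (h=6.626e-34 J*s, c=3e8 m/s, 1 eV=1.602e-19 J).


E = hc / lambda
= (6.626e-34)(3e8) / (397.8e-9)
= 1.9878e-25 / 3.9780e-07
= 4.9970e-19 J
Converting to eV: 4.9970e-19 / 1.602e-19
= 3.1192 eV

3.1192


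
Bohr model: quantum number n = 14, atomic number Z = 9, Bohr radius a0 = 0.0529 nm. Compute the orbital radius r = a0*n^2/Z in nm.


r = a0 * n^2 / Z
= 0.0529 * 14^2 / 9
= 0.0529 * 196 / 9
= 1.152 nm

1.152


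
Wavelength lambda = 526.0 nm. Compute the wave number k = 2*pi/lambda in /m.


k = 2 * pi / lambda
= 6.2832 / (526.0e-9)
= 6.2832 / 5.2600e-07
= 1.1945e+07 /m

1.1945e+07


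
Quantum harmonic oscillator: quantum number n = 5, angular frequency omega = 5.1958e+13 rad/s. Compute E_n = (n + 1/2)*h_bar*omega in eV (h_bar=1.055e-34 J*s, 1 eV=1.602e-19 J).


E = (n + 1/2) * h_bar * omega
= (5 + 0.5) * 1.055e-34 * 5.1958e+13
= 5.5 * 5.4816e-21
= 3.0149e-20 J
= 0.1882 eV

0.1882


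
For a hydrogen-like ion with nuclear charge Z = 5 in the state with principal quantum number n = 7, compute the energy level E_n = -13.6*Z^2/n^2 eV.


E_n = -13.6 * Z^2 / n^2
= -13.6 * 5^2 / 7^2
= -13.6 * 25 / 49
= -6.9388 eV

-6.9388


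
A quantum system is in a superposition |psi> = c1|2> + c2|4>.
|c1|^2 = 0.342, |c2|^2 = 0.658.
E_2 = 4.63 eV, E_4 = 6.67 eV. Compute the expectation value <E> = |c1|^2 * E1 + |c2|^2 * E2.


<E> = |c1|^2 * E1 + |c2|^2 * E2
= 0.342 * 4.63 + 0.658 * 6.67
= 1.5835 + 4.3889
= 5.9723 eV

5.9723


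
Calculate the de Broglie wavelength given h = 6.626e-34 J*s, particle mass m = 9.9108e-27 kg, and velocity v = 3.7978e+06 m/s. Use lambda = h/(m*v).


lambda = h / (m * v)
= 6.626e-34 / (9.9108e-27 * 3.7978e+06)
= 6.626e-34 / 3.7639e-20
= 1.7604e-14 m

1.7604e-14


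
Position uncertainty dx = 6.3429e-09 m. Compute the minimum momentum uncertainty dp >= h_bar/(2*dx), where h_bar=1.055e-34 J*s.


dp = h_bar / (2 * dx)
= 1.055e-34 / (2 * 6.3429e-09)
= 1.055e-34 / 1.2686e-08
= 8.3164e-27 kg*m/s

8.3164e-27


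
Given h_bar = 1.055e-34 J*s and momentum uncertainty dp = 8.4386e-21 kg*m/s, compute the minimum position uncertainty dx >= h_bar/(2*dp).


dx = h_bar / (2 * dp)
= 1.055e-34 / (2 * 8.4386e-21)
= 1.055e-34 / 1.6877e-20
= 6.2510e-15 m

6.2510e-15


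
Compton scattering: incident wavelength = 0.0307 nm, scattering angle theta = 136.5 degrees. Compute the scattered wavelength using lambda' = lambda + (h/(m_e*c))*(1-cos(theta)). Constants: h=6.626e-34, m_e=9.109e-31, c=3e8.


Compton wavelength: h/(m_e*c) = 2.4247e-12 m
d_lambda = 2.4247e-12 * (1 - cos(136.5 deg))
= 2.4247e-12 * 1.725374
= 4.1835e-12 m = 0.004184 nm
lambda' = 0.0307 + 0.004184
= 0.034884 nm

0.034884


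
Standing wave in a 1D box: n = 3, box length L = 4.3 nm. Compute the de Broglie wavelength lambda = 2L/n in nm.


lambda = 2L / n
= 2 * 4.3 / 3
= 8.6 / 3
= 2.8667 nm

2.8667


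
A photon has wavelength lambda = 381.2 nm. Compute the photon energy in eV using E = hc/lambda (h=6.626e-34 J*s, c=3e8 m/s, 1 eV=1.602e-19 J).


E = hc / lambda
= (6.626e-34)(3e8) / (381.2e-9)
= 1.9878e-25 / 3.8120e-07
= 5.2146e-19 J
Converting to eV: 5.2146e-19 / 1.602e-19
= 3.255 eV

3.255


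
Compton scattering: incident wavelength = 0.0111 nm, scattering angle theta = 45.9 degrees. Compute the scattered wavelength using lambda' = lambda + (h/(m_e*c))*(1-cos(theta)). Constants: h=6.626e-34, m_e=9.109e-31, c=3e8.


Compton wavelength: h/(m_e*c) = 2.4247e-12 m
d_lambda = 2.4247e-12 * (1 - cos(45.9 deg))
= 2.4247e-12 * 0.304087
= 7.3732e-13 m = 0.000737 nm
lambda' = 0.0111 + 0.000737
= 0.011837 nm

0.011837


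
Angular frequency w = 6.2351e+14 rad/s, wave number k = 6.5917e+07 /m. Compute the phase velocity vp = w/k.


vp = w / k
= 6.2351e+14 / 6.5917e+07
= 9.4590e+06 m/s

9.4590e+06


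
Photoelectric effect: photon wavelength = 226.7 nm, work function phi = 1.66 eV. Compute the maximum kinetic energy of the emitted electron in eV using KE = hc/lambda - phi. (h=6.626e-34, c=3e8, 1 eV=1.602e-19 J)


E_photon = hc / lambda
= (6.626e-34)(3e8) / (226.7e-9)
= 8.7684e-19 J
= 5.4734 eV
KE = E_photon - phi
= 5.4734 - 1.66
= 3.8134 eV

3.8134


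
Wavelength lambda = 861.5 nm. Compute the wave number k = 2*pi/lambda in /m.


k = 2 * pi / lambda
= 6.2832 / (861.5e-9)
= 6.2832 / 8.6150e-07
= 7.2933e+06 /m

7.2933e+06


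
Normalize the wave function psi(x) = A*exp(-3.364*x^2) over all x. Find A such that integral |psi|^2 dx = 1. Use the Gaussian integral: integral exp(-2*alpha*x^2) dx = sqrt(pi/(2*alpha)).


integral |psi|^2 dx = A^2 * sqrt(pi/(2*alpha)) = 1
A^2 = sqrt(2*alpha/pi)
= sqrt(2 * 3.364 / pi)
= 1.463417
A = sqrt(1.463417)
= 1.2097

1.2097


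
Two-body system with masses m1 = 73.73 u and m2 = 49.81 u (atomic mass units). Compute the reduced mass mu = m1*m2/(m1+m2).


mu = m1 * m2 / (m1 + m2)
= 73.73 * 49.81 / (73.73 + 49.81)
= 3672.4913 / 123.54
= 29.7271 u

29.7271


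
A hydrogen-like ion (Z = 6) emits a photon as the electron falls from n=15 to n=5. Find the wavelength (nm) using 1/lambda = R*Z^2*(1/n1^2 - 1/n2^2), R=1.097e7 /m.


1/lambda = R * Z^2 * (1/n1^2 - 1/n2^2)
= 1.097e7 * 6^2 * (1/5^2 - 1/15^2)
= 1.097e7 * 36 * (0.04 - 0.004444)
= 1.4042e+07 /m
lambda = 1 / 1.4042e+07
= 71.217 nm

71.217


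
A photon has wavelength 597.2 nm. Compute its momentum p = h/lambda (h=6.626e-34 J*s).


p = h / lambda
= 6.626e-34 / (597.2e-9)
= 6.626e-34 / 5.9720e-07
= 1.1095e-27 kg*m/s

1.1095e-27


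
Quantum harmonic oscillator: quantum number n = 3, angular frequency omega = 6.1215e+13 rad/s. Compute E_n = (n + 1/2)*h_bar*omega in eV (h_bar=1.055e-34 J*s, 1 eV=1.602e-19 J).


E = (n + 1/2) * h_bar * omega
= (3 + 0.5) * 1.055e-34 * 6.1215e+13
= 3.5 * 6.4582e-21
= 2.2604e-20 J
= 0.1411 eV

0.1411


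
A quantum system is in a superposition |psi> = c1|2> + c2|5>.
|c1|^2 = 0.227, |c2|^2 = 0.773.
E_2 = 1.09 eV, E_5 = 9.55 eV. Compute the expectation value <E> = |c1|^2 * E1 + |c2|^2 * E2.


<E> = |c1|^2 * E1 + |c2|^2 * E2
= 0.227 * 1.09 + 0.773 * 9.55
= 0.2474 + 7.3822
= 7.6296 eV

7.6296


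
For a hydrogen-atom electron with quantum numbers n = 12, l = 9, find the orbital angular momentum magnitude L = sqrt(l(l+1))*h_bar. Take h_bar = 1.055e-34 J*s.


L = sqrt(l*(l+1)) * h_bar
= sqrt(9 * 10) * 1.055e-34
= sqrt(90) * 1.055e-34
= 9.4868 * 1.055e-34
= 1.0009e-33 J*s

1.0009e-33


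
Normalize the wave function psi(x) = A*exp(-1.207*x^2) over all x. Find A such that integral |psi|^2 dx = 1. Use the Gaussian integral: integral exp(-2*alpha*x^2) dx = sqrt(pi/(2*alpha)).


integral |psi|^2 dx = A^2 * sqrt(pi/(2*alpha)) = 1
A^2 = sqrt(2*alpha/pi)
= sqrt(2 * 1.207 / pi)
= 0.876584
A = sqrt(0.876584)
= 0.9363

0.9363


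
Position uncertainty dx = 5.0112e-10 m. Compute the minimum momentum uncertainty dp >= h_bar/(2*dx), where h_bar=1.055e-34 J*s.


dp = h_bar / (2 * dx)
= 1.055e-34 / (2 * 5.0112e-10)
= 1.055e-34 / 1.0022e-09
= 1.0526e-25 kg*m/s

1.0526e-25


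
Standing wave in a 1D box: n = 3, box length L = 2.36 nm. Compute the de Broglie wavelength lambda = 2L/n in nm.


lambda = 2L / n
= 2 * 2.36 / 3
= 4.72 / 3
= 1.5733 nm

1.5733


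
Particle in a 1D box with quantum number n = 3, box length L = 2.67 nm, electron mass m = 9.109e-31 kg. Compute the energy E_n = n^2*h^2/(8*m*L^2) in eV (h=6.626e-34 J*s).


E = n^2 * h^2 / (8 * m * L^2)
= 3^2 * (6.626e-34)^2 / (8 * 9.109e-31 * (2.67e-9)^2)
= 9 * 4.3904e-67 / (8 * 9.109e-31 * 7.1289e-18)
= 7.6061e-20 J
= 0.4748 eV

0.4748


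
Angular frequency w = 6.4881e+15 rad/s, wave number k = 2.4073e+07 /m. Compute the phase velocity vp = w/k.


vp = w / k
= 6.4881e+15 / 2.4073e+07
= 2.6952e+08 m/s

2.6952e+08


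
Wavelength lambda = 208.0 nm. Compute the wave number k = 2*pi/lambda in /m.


k = 2 * pi / lambda
= 6.2832 / (208.0e-9)
= 6.2832 / 2.0800e-07
= 3.0208e+07 /m

3.0208e+07


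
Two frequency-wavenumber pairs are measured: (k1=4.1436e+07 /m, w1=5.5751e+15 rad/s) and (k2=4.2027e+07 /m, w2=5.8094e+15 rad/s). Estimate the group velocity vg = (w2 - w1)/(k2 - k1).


vg = (w2 - w1) / (k2 - k1)
= (5.8094e+15 - 5.5751e+15) / (4.2027e+07 - 4.1436e+07)
= 2.3430e+14 / 5.9100e+05
= 3.9645e+08 m/s

3.9645e+08


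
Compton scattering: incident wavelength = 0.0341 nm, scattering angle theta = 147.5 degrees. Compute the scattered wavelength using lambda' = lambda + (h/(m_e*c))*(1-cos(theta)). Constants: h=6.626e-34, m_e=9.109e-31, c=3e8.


Compton wavelength: h/(m_e*c) = 2.4247e-12 m
d_lambda = 2.4247e-12 * (1 - cos(147.5 deg))
= 2.4247e-12 * 1.843391
= 4.4697e-12 m = 0.00447 nm
lambda' = 0.0341 + 0.00447
= 0.03857 nm

0.03857


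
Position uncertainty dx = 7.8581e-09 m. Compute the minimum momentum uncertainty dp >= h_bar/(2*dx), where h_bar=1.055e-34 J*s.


dp = h_bar / (2 * dx)
= 1.055e-34 / (2 * 7.8581e-09)
= 1.055e-34 / 1.5716e-08
= 6.7128e-27 kg*m/s

6.7128e-27


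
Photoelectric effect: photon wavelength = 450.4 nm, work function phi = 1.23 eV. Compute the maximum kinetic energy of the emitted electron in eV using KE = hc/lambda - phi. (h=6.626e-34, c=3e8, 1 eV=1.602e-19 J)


E_photon = hc / lambda
= (6.626e-34)(3e8) / (450.4e-9)
= 4.4134e-19 J
= 2.7549 eV
KE = E_photon - phi
= 2.7549 - 1.23
= 1.5249 eV

1.5249


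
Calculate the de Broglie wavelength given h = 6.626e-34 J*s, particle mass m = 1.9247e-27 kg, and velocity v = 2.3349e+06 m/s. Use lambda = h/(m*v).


lambda = h / (m * v)
= 6.626e-34 / (1.9247e-27 * 2.3349e+06)
= 6.626e-34 / 4.4940e-21
= 1.4744e-13 m

1.4744e-13


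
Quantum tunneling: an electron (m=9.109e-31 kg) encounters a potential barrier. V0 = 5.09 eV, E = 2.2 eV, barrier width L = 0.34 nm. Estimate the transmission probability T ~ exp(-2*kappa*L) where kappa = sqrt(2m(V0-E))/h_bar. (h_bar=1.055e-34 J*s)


V0 - E = 2.89 eV = 4.6298e-19 J
kappa = sqrt(2 * m * (V0-E)) / h_bar
= sqrt(2 * 9.109e-31 * 4.6298e-19) / 1.055e-34
= 8.7052e+09 /m
2*kappa*L = 2 * 8.7052e+09 * 0.34e-9
= 5.9195
T = exp(-5.9195) = 2.686472e-03

2.686472e-03


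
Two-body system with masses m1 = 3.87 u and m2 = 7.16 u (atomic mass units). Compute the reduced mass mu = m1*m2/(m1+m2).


mu = m1 * m2 / (m1 + m2)
= 3.87 * 7.16 / (3.87 + 7.16)
= 27.7092 / 11.03
= 2.5122 u

2.5122


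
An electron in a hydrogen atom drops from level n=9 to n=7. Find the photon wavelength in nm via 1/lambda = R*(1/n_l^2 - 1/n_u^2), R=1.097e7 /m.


1/lambda = R * (1/n_l^2 - 1/n_u^2)
= 1.097e7 * (1/7^2 - 1/9^2)
= 1.097e7 * (0.020408 - 0.012346)
= 1.097e7 * 0.008062
= 8.8445e+04 /m
lambda = 1 / 8.8445e+04 = 11306.4038 nm

11306.4038


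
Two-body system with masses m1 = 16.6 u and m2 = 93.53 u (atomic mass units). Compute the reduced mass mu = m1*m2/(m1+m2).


mu = m1 * m2 / (m1 + m2)
= 16.6 * 93.53 / (16.6 + 93.53)
= 1552.598 / 110.13
= 14.0979 u

14.0979


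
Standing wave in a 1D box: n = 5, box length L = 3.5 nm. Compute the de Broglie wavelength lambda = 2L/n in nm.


lambda = 2L / n
= 2 * 3.5 / 5
= 7.0 / 5
= 1.4 nm

1.4


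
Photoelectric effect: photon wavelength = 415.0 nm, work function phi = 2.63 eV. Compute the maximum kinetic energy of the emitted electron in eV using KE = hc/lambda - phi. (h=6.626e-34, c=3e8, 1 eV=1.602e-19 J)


E_photon = hc / lambda
= (6.626e-34)(3e8) / (415.0e-9)
= 4.7899e-19 J
= 2.9899 eV
KE = E_photon - phi
= 2.9899 - 2.63
= 0.3599 eV

0.3599


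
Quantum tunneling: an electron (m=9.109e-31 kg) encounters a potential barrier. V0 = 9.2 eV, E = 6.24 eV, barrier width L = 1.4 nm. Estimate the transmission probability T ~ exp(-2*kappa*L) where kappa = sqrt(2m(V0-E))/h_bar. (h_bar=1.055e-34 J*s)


V0 - E = 2.96 eV = 4.7419e-19 J
kappa = sqrt(2 * m * (V0-E)) / h_bar
= sqrt(2 * 9.109e-31 * 4.7419e-19) / 1.055e-34
= 8.8100e+09 /m
2*kappa*L = 2 * 8.8100e+09 * 1.4e-9
= 24.6679
T = exp(-24.6679) = 1.935736e-11

1.935736e-11


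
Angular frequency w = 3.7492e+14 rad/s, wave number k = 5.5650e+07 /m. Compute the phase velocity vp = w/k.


vp = w / k
= 3.7492e+14 / 5.5650e+07
= 6.7371e+06 m/s

6.7371e+06


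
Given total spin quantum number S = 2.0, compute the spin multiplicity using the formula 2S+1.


Spin multiplicity = 2S + 1
= 2 * 2.0 + 1
= 4.0 + 1
= 5

5


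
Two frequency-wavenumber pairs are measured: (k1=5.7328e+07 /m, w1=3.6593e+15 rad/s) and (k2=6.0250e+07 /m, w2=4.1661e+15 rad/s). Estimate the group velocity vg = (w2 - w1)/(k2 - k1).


vg = (w2 - w1) / (k2 - k1)
= (4.1661e+15 - 3.6593e+15) / (6.0250e+07 - 5.7328e+07)
= 5.0680e+14 / 2.9220e+06
= 1.7344e+08 m/s

1.7344e+08


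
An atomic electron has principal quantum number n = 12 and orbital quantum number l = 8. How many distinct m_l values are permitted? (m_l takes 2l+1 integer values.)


m_l ranges from -l to +l in integer steps
So m_l goes from -8 to +8
Count = 2l + 1 = 2*8 + 1
= 17

17


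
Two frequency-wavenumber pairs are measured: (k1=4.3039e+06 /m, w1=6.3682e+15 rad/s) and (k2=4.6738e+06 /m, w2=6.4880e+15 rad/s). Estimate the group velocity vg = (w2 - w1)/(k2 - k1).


vg = (w2 - w1) / (k2 - k1)
= (6.4880e+15 - 6.3682e+15) / (4.6738e+06 - 4.3039e+06)
= 1.1980e+14 / 3.6990e+05
= 3.2387e+08 m/s

3.2387e+08


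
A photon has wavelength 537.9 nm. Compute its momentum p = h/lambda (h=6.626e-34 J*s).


p = h / lambda
= 6.626e-34 / (537.9e-9)
= 6.626e-34 / 5.3790e-07
= 1.2318e-27 kg*m/s

1.2318e-27


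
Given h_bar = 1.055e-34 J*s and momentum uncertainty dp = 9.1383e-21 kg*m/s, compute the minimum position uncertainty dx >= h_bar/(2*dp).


dx = h_bar / (2 * dp)
= 1.055e-34 / (2 * 9.1383e-21)
= 1.055e-34 / 1.8277e-20
= 5.7724e-15 m

5.7724e-15


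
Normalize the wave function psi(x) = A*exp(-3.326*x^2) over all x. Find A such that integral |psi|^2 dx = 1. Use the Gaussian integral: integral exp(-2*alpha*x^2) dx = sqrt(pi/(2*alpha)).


integral |psi|^2 dx = A^2 * sqrt(pi/(2*alpha)) = 1
A^2 = sqrt(2*alpha/pi)
= sqrt(2 * 3.326 / pi)
= 1.455128
A = sqrt(1.455128)
= 1.2063

1.2063


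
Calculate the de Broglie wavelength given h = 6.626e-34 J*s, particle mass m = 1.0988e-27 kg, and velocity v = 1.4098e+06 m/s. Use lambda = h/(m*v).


lambda = h / (m * v)
= 6.626e-34 / (1.0988e-27 * 1.4098e+06)
= 6.626e-34 / 1.5491e-21
= 4.2774e-13 m

4.2774e-13


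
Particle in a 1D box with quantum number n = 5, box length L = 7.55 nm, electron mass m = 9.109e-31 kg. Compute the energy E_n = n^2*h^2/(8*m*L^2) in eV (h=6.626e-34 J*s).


E = n^2 * h^2 / (8 * m * L^2)
= 5^2 * (6.626e-34)^2 / (8 * 9.109e-31 * (7.55e-9)^2)
= 25 * 4.3904e-67 / (8 * 9.109e-31 * 5.7002e-17)
= 2.6423e-20 J
= 0.1649 eV

0.1649


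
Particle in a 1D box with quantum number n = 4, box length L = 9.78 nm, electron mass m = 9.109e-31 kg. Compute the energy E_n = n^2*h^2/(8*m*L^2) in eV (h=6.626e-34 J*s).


E = n^2 * h^2 / (8 * m * L^2)
= 4^2 * (6.626e-34)^2 / (8 * 9.109e-31 * (9.78e-9)^2)
= 16 * 4.3904e-67 / (8 * 9.109e-31 * 9.5648e-17)
= 1.0078e-20 J
= 0.0629 eV

0.0629


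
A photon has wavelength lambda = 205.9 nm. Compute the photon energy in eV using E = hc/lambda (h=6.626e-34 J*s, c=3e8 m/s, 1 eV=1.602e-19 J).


E = hc / lambda
= (6.626e-34)(3e8) / (205.9e-9)
= 1.9878e-25 / 2.0590e-07
= 9.6542e-19 J
Converting to eV: 9.6542e-19 / 1.602e-19
= 6.0263 eV

6.0263


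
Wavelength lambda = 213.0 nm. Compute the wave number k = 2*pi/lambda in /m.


k = 2 * pi / lambda
= 6.2832 / (213.0e-9)
= 6.2832 / 2.1300e-07
= 2.9499e+07 /m

2.9499e+07


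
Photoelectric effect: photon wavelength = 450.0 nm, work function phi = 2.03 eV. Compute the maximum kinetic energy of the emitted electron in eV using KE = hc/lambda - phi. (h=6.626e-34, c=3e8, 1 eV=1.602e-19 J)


E_photon = hc / lambda
= (6.626e-34)(3e8) / (450.0e-9)
= 4.4173e-19 J
= 2.7574 eV
KE = E_photon - phi
= 2.7574 - 2.03
= 0.7274 eV

0.7274


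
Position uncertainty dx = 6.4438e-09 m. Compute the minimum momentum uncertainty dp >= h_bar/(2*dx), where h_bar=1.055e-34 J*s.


dp = h_bar / (2 * dx)
= 1.055e-34 / (2 * 6.4438e-09)
= 1.055e-34 / 1.2888e-08
= 8.1862e-27 kg*m/s

8.1862e-27


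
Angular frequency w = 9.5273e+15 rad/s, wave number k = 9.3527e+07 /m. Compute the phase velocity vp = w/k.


vp = w / k
= 9.5273e+15 / 9.3527e+07
= 1.0187e+08 m/s

1.0187e+08


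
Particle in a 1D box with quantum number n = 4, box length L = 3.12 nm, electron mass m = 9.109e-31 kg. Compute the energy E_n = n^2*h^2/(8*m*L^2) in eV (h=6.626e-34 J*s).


E = n^2 * h^2 / (8 * m * L^2)
= 4^2 * (6.626e-34)^2 / (8 * 9.109e-31 * (3.12e-9)^2)
= 16 * 4.3904e-67 / (8 * 9.109e-31 * 9.7344e-18)
= 9.9027e-20 J
= 0.6181 eV

0.6181


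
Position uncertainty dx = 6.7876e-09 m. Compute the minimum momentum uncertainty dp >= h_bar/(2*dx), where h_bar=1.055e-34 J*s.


dp = h_bar / (2 * dx)
= 1.055e-34 / (2 * 6.7876e-09)
= 1.055e-34 / 1.3575e-08
= 7.7715e-27 kg*m/s

7.7715e-27


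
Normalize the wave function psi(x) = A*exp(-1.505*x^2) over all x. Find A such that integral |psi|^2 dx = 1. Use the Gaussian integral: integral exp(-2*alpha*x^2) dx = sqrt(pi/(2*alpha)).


integral |psi|^2 dx = A^2 * sqrt(pi/(2*alpha)) = 1
A^2 = sqrt(2*alpha/pi)
= sqrt(2 * 1.505 / pi)
= 0.978832
A = sqrt(0.978832)
= 0.9894

0.9894


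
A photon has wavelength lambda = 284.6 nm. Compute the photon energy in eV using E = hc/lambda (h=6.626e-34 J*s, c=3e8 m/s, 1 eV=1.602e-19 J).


E = hc / lambda
= (6.626e-34)(3e8) / (284.6e-9)
= 1.9878e-25 / 2.8460e-07
= 6.9845e-19 J
Converting to eV: 6.9845e-19 / 1.602e-19
= 4.3599 eV

4.3599


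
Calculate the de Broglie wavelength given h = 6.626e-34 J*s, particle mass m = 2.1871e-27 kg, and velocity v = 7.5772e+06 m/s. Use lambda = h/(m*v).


lambda = h / (m * v)
= 6.626e-34 / (2.1871e-27 * 7.5772e+06)
= 6.626e-34 / 1.6572e-20
= 3.9983e-14 m

3.9983e-14


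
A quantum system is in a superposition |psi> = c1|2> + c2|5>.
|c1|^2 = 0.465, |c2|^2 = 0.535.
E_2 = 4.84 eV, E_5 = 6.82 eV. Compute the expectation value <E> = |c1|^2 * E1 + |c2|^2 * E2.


<E> = |c1|^2 * E1 + |c2|^2 * E2
= 0.465 * 4.84 + 0.535 * 6.82
= 2.2506 + 3.6487
= 5.8993 eV

5.8993


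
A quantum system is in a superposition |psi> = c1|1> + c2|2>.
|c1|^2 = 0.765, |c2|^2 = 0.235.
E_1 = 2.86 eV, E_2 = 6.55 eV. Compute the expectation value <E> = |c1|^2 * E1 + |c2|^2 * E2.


<E> = |c1|^2 * E1 + |c2|^2 * E2
= 0.765 * 2.86 + 0.235 * 6.55
= 2.1879 + 1.5392
= 3.7271 eV

3.7271


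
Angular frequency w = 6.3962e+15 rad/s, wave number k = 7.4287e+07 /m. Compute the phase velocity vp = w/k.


vp = w / k
= 6.3962e+15 / 7.4287e+07
= 8.6101e+07 m/s

8.6101e+07


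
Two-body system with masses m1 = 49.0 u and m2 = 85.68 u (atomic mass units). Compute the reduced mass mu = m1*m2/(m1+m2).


mu = m1 * m2 / (m1 + m2)
= 49.0 * 85.68 / (49.0 + 85.68)
= 4198.32 / 134.68
= 31.1726 u

31.1726


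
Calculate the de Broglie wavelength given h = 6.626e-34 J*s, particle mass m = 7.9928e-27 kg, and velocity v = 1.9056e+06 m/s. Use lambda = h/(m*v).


lambda = h / (m * v)
= 6.626e-34 / (7.9928e-27 * 1.9056e+06)
= 6.626e-34 / 1.5231e-20
= 4.3503e-14 m

4.3503e-14


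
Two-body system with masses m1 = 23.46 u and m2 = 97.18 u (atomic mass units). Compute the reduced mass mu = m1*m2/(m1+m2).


mu = m1 * m2 / (m1 + m2)
= 23.46 * 97.18 / (23.46 + 97.18)
= 2279.8428 / 120.64
= 18.8979 u

18.8979


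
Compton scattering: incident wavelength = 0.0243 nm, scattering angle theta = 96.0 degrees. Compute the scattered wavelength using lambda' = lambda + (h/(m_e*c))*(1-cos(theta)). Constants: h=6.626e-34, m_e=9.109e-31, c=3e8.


Compton wavelength: h/(m_e*c) = 2.4247e-12 m
d_lambda = 2.4247e-12 * (1 - cos(96.0 deg))
= 2.4247e-12 * 1.104528
= 2.6782e-12 m = 0.002678 nm
lambda' = 0.0243 + 0.002678
= 0.026978 nm

0.026978


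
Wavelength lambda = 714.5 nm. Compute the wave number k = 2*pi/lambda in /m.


k = 2 * pi / lambda
= 6.2832 / (714.5e-9)
= 6.2832 / 7.1450e-07
= 8.7938e+06 /m

8.7938e+06


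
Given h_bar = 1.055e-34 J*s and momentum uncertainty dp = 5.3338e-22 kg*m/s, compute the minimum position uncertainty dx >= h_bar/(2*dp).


dx = h_bar / (2 * dp)
= 1.055e-34 / (2 * 5.3338e-22)
= 1.055e-34 / 1.0668e-21
= 9.8898e-14 m

9.8898e-14


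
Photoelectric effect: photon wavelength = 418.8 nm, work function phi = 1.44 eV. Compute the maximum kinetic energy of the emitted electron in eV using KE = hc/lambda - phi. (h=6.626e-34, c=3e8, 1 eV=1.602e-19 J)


E_photon = hc / lambda
= (6.626e-34)(3e8) / (418.8e-9)
= 4.7464e-19 J
= 2.9628 eV
KE = E_photon - phi
= 2.9628 - 1.44
= 1.5228 eV

1.5228


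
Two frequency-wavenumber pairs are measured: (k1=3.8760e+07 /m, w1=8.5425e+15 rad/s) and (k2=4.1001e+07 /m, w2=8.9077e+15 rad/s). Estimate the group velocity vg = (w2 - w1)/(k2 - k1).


vg = (w2 - w1) / (k2 - k1)
= (8.9077e+15 - 8.5425e+15) / (4.1001e+07 - 3.8760e+07)
= 3.6520e+14 / 2.2410e+06
= 1.6296e+08 m/s

1.6296e+08
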